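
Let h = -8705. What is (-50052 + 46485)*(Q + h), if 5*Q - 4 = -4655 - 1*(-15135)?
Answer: 117857247/5 ≈ 2.3571e+7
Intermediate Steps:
Q = 10484/5 (Q = ⅘ + (-4655 - 1*(-15135))/5 = ⅘ + (-4655 + 15135)/5 = ⅘ + (⅕)*10480 = ⅘ + 2096 = 10484/5 ≈ 2096.8)
(-50052 + 46485)*(Q + h) = (-50052 + 46485)*(10484/5 - 8705) = -3567*(-33041/5) = 117857247/5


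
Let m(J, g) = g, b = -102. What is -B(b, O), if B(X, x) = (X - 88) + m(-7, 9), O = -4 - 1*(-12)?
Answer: 181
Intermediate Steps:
O = 8 (O = -4 + 12 = 8)
B(X, x) = -79 + X (B(X, x) = (X - 88) + 9 = (-88 + X) + 9 = -79 + X)
-B(b, O) = -(-79 - 102) = -1*(-181) = 181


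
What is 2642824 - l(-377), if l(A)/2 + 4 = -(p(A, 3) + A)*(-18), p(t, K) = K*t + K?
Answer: 2697012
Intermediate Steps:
p(t, K) = K + K*t
l(A) = 100 + 144*A (l(A) = -8 + 2*(-(3*(1 + A) + A)*(-18)) = -8 + 2*(-((3 + 3*A) + A)*(-18)) = -8 + 2*(-(3 + 4*A)*(-18)) = -8 + 2*(-(-54 - 72*A)) = -8 + 2*(54 + 72*A) = -8 + (108 + 144*A) = 100 + 144*A)
2642824 - l(-377) = 2642824 - (100 + 144*(-377)) = 2642824 - (100 - 54288) = 2642824 - 1*(-54188) = 2642824 + 54188 = 2697012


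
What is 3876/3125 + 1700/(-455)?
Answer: -709784/284375 ≈ -2.4959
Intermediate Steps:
3876/3125 + 1700/(-455) = 3876*(1/3125) + 1700*(-1/455) = 3876/3125 - 340/91 = -709784/284375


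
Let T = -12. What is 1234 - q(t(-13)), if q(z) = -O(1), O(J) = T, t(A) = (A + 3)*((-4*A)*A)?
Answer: 1222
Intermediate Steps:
t(A) = -4*A**2*(3 + A) (t(A) = (3 + A)*(-4*A**2) = -4*A**2*(3 + A))
O(J) = -12
q(z) = 12 (q(z) = -1*(-12) = 12)
1234 - q(t(-13)) = 1234 - 1*12 = 1234 - 12 = 1222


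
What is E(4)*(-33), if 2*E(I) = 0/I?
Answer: 0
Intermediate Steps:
E(I) = 0 (E(I) = (0/I)/2 = (½)*0 = 0)
E(4)*(-33) = 0*(-33) = 0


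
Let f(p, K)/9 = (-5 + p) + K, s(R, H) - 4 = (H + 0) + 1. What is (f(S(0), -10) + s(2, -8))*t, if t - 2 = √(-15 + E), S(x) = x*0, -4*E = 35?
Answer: -276 - 69*I*√95 ≈ -276.0 - 672.53*I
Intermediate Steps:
E = -35/4 (E = -¼*35 = -35/4 ≈ -8.7500)
S(x) = 0
t = 2 + I*√95/2 (t = 2 + √(-15 - 35/4) = 2 + √(-95/4) = 2 + I*√95/2 ≈ 2.0 + 4.8734*I)
s(R, H) = 5 + H (s(R, H) = 4 + ((H + 0) + 1) = 4 + (H + 1) = 4 + (1 + H) = 5 + H)
f(p, K) = -45 + 9*K + 9*p (f(p, K) = 9*((-5 + p) + K) = 9*(-5 + K + p) = -45 + 9*K + 9*p)
(f(S(0), -10) + s(2, -8))*t = ((-45 + 9*(-10) + 9*0) + (5 - 8))*(2 + I*√95/2) = ((-45 - 90 + 0) - 3)*(2 + I*√95/2) = (-135 - 3)*(2 + I*√95/2) = -138*(2 + I*√95/2) = -276 - 69*I*√95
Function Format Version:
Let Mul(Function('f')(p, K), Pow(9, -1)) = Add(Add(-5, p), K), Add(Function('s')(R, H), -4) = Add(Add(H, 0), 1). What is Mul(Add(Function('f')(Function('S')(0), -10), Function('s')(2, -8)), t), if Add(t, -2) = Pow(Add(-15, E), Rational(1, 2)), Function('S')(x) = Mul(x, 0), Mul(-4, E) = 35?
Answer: Add(-276, Mul(-69, I, Pow(95, Rational(1, 2)))) ≈ Add(-276.00, Mul(-672.53, I))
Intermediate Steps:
E = Rational(-35, 4) (E = Mul(Rational(-1, 4), 35) = Rational(-35, 4) ≈ -8.7500)
Function('S')(x) = 0
t = Add(2, Mul(Rational(1, 2), I, Pow(95, Rational(1, 2)))) (t = Add(2, Pow(Add(-15, Rational(-35, 4)), Rational(1, 2))) = Add(2, Pow(Rational(-95, 4), Rational(1, 2))) = Add(2, Mul(Rational(1, 2), I, Pow(95, Rational(1, 2)))) ≈ Add(2.0000, Mul(4.8734, I)))
Function('s')(R, H) = Add(5, H) (Function('s')(R, H) = Add(4, Add(Add(H, 0), 1)) = Add(4, Add(H, 1)) = Add(4, Add(1, H)) = Add(5, H))
Function('f')(p, K) = Add(-45, Mul(9, K), Mul(9, p)) (Function('f')(p, K) = Mul(9, Add(Add(-5, p), K)) = Mul(9, Add(-5, K, p)) = Add(-45, Mul(9, K), Mul(9, p)))
Mul(Add(Function('f')(Function('S')(0), -10), Function('s')(2, -8)), t) = Mul(Add(Add(-45, Mul(9, -10), Mul(9, 0)), Add(5, -8)), Add(2, Mul(Rational(1, 2), I, Pow(95, Rational(1, 2))))) = Mul(Add(Add(-45, -90, 0), -3), Add(2, Mul(Rational(1, 2), I, Pow(95, Rational(1, 2))))) = Mul(Add(-135, -3), Add(2, Mul(Rational(1, 2), I, Pow(95, Rational(1, 2))))) = Mul(-138, Add(2, Mul(Rational(1, 2), I, Pow(95, Rational(1, 2))))) = Add(-276, Mul(-69, I, Pow(95, Rational(1, 2))))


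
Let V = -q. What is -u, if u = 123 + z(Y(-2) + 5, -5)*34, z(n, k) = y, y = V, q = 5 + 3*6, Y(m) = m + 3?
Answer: 659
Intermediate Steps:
Y(m) = 3 + m
q = 23 (q = 5 + 18 = 23)
V = -23 (V = -1*23 = -23)
y = -23
z(n, k) = -23
u = -659 (u = 123 - 23*34 = 123 - 782 = -659)
-u = -1*(-659) = 659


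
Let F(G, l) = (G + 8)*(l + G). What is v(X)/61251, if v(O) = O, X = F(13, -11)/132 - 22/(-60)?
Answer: 113/10106415 ≈ 1.1181e-5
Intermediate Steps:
F(G, l) = (8 + G)*(G + l)
X = 113/165 (X = (13**2 + 8*13 + 8*(-11) + 13*(-11))/132 - 22/(-60) = (169 + 104 - 88 - 143)*(1/132) - 22*(-1/60) = 42*(1/132) + 11/30 = 7/22 + 11/30 = 113/165 ≈ 0.68485)
v(X)/61251 = (113/165)/61251 = (113/165)*(1/61251) = 113/10106415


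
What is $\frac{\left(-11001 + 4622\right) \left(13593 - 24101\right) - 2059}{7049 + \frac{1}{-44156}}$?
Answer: $\frac{2959709253788}{311255643} \approx 9508.9$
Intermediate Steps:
$\frac{\left(-11001 + 4622\right) \left(13593 - 24101\right) - 2059}{7049 + \frac{1}{-44156}} = \frac{\left(-6379\right) \left(-10508\right) - 2059}{7049 - \frac{1}{44156}} = \frac{67030532 - 2059}{\frac{311255643}{44156}} = 67028473 \cdot \frac{44156}{311255643} = \frac{2959709253788}{311255643}$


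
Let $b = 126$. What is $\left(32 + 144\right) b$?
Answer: $22176$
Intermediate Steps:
$\left(32 + 144\right) b = \left(32 + 144\right) 126 = 176 \cdot 126 = 22176$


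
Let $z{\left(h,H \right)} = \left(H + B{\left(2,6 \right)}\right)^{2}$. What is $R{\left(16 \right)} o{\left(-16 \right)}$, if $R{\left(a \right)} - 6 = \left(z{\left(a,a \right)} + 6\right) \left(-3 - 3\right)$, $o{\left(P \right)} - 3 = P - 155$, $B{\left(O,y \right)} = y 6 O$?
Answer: $7810992$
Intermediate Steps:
$B{\left(O,y \right)} = 6 O y$
$z{\left(h,H \right)} = \left(72 + H\right)^{2}$ ($z{\left(h,H \right)} = \left(H + 6 \cdot 2 \cdot 6\right)^{2} = \left(H + 72\right)^{2} = \left(72 + H\right)^{2}$)
$o{\left(P \right)} = -152 + P$ ($o{\left(P \right)} = 3 + \left(P - 155\right) = 3 + \left(-155 + P\right) = -152 + P$)
$R{\left(a \right)} = -30 - 6 \left(72 + a\right)^{2}$ ($R{\left(a \right)} = 6 + \left(\left(72 + a\right)^{2} + 6\right) \left(-3 - 3\right) = 6 + \left(6 + \left(72 + a\right)^{2}\right) \left(-6\right) = 6 - \left(36 + 6 \left(72 + a\right)^{2}\right) = -30 - 6 \left(72 + a\right)^{2}$)
$R{\left(16 \right)} o{\left(-16 \right)} = \left(-30 - 6 \left(72 + 16\right)^{2}\right) \left(-152 - 16\right) = \left(-30 - 6 \cdot 88^{2}\right) \left(-168\right) = \left(-30 - 46464\right) \left(-168\right) = \left(-46494\right) \left(-168\right) = 7810992$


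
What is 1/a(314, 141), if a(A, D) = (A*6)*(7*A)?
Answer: 1/4141032 ≈ 2.4149e-7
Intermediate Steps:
a(A, D) = 42*A² (a(A, D) = (6*A)*(7*A) = 42*A²)
1/a(314, 141) = 1/(42*314²) = 1/(42*98596) = 1/4141032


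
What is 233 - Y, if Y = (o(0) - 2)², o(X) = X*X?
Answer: 229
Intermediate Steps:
o(X) = X²
Y = 4 (Y = (0² - 2)² = (0 - 2)² = (-2)² = 4)
233 - Y = 233 - 1*4 = 233 - 4 = 229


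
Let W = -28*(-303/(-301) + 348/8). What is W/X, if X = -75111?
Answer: 17862/1076591 ≈ 0.016591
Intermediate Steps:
W = -53586/43 (W = -28*(-303*(-1/301) + 348*(⅛)) = -28*(303/301 + 87/2) = -28*26793/602 = -53586/43 ≈ -1246.2)
W/X = -53586/43/(-75111) = -53586/43*(-1/75111) = 17862/1076591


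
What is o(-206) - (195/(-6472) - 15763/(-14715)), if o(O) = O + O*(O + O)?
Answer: 8063108000969/95235480 ≈ 84665.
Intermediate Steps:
o(O) = O + 2*O² (o(O) = O + O*(2*O) = O + 2*O²)
o(-206) - (195/(-6472) - 15763/(-14715)) = -206*(1 + 2*(-206)) - (195/(-6472) - 15763/(-14715)) = -206*(1 - 412) - (195*(-1/6472) - 15763*(-1/14715)) = -206*(-411) - (-195/6472 + 15763/14715) = 84666 - 1*99148711/95235480 = 84666 - 99148711/95235480 = 8063108000969/95235480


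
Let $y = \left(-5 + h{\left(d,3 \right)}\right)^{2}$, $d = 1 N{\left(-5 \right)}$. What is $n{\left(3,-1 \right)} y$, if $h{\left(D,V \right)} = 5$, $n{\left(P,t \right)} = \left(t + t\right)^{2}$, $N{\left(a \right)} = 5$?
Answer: $0$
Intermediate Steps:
$d = 5$ ($d = 1 \cdot 5 = 5$)
$n{\left(P,t \right)} = 4 t^{2}$ ($n{\left(P,t \right)} = \left(2 t\right)^{2} = 4 t^{2}$)
$y = 0$ ($y = \left(-5 + 5\right)^{2} = 0^{2} = 0$)
$n{\left(3,-1 \right)} y = 4 \left(-1\right)^{2} \cdot 0 = 4 \cdot 1 \cdot 0 = 4 \cdot 0 = 0$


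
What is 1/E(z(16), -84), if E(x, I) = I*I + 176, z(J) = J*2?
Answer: 1/7232 ≈ 0.00013827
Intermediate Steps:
z(J) = 2*J
E(x, I) = 176 + I² (E(x, I) = I² + 176 = 176 + I²)
1/E(z(16), -84) = 1/(176 + (-84)²) = 1/(176 + 7056) = 1/7232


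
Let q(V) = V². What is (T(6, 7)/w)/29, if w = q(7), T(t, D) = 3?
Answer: 3/1421 ≈ 0.0021112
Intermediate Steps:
w = 49 (w = 7² = 49)
(T(6, 7)/w)/29 = (3/49)/29 = (3*(1/49))*(1/29) = (3/49)*(1/29) = 3/1421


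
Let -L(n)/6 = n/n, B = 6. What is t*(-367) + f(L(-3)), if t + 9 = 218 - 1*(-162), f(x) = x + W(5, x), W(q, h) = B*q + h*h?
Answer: -136097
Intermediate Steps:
W(q, h) = h² + 6*q (W(q, h) = 6*q + h*h = 6*q + h² = h² + 6*q)
L(n) = -6 (L(n) = -6*n/n = -6*1 = -6)
f(x) = 30 + x + x² (f(x) = x + (x² + 6*5) = x + (x² + 30) = x + (30 + x²) = 30 + x + x²)
t = 371 (t = -9 + (218 - 1*(-162)) = -9 + (218 + 162) = -9 + 380 = 371)
t*(-367) + f(L(-3)) = 371*(-367) + (30 - 6 + (-6)²) = -136157 + (30 - 6 + 36) = -136157 + 60 = -136097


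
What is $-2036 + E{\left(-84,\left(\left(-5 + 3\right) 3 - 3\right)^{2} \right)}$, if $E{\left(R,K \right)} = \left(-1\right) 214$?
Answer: $-2250$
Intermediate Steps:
$E{\left(R,K \right)} = -214$
$-2036 + E{\left(-84,\left(\left(-5 + 3\right) 3 - 3\right)^{2} \right)} = -2036 - 214 = -2250$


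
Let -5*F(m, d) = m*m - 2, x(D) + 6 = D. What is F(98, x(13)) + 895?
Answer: -5127/5 ≈ -1025.4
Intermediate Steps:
x(D) = -6 + D
F(m, d) = ⅖ - m²/5 (F(m, d) = -(m*m - 2)/5 = -(m² - 2)/5 = -(-2 + m²)/5 = ⅖ - m²/5)
F(98, x(13)) + 895 = (⅖ - ⅕*98²) + 895 = (⅖ - ⅕*9604) + 895 = (⅖ - 9604/5) + 895 = -9602/5 + 895 = -5127/5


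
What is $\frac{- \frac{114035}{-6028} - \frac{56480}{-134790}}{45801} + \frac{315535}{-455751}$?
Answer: $- \frac{130390513404874529}{188447768044126668} \approx -0.69192$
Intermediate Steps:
$\frac{- \frac{114035}{-6028} - \frac{56480}{-134790}}{45801} + \frac{315535}{-455751} = \left(\left(-114035\right) \left(- \frac{1}{6028}\right) - - \frac{5648}{13479}\right) \frac{1}{45801} + 315535 \left(- \frac{1}{455751}\right) = \left(\frac{114035}{6028} + \frac{5648}{13479}\right) \frac{1}{45801} - \frac{315535}{455751} = \frac{1571123909}{81251412} \cdot \frac{1}{45801} - \frac{315535}{455751} = \frac{1571123909}{3721395921012} - \frac{315535}{455751} = - \frac{130390513404874529}{188447768044126668}$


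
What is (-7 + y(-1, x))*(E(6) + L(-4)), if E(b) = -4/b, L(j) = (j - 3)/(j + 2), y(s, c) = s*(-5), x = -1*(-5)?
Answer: -17/3 ≈ -5.6667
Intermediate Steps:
x = 5
y(s, c) = -5*s
L(j) = (-3 + j)/(2 + j)
(-7 + y(-1, x))*(E(6) + L(-4)) = (-7 - 5*(-1))*(-4/6 + (-3 - 4)/(2 - 4)) = (-7 + 5)*(-4*⅙ - 7/(-2)) = -2*(-⅔ - ½*(-7)) = -2*(-⅔ + 7/2) = -2*17/6 = -17/3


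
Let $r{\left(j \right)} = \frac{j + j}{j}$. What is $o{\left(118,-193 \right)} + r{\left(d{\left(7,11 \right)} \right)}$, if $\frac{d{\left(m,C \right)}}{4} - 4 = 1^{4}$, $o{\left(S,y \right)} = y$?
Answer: $-191$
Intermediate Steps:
$d{\left(m,C \right)} = 20$ ($d{\left(m,C \right)} = 16 + 4 \cdot 1^{4} = 16 + 4 \cdot 1 = 16 + 4 = 20$)
$r{\left(j \right)} = 2$ ($r{\left(j \right)} = \frac{2 j}{j} = 2$)
$o{\left(118,-193 \right)} + r{\left(d{\left(7,11 \right)} \right)} = -193 + 2 = -191$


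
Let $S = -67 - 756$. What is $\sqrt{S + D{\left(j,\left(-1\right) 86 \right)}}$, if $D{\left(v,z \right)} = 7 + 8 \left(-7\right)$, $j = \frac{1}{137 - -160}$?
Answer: $2 i \sqrt{218} \approx 29.53 i$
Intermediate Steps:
$j = \frac{1}{297}$ ($j = \frac{1}{137 + 160} = \frac{1}{297} \approx 0.003367$)
$S = -823$ ($S = -67 - 756 = -823$)
$D{\left(v,z \right)} = -49$ ($D{\left(v,z \right)} = 7 - 56 = -49$)
$\sqrt{S + D{\left(j,\left(-1\right) 86 \right)}} = \sqrt{-823 - 49} = \sqrt{-872} = 2 i \sqrt{218}$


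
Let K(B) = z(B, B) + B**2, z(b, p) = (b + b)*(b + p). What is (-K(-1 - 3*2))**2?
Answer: 60025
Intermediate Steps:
z(b, p) = 2*b*(b + p) (z(b, p) = (2*b)*(b + p) = 2*b*(b + p))
K(B) = 5*B**2 (K(B) = 2*B*(B + B) + B**2 = 2*B*(2*B) + B**2 = 4*B**2 + B**2 = 5*B**2)
(-K(-1 - 3*2))**2 = (-5*(-1 - 3*2)**2)**2 = (-5*(-1 - 6)**2)**2 = (-5*(-7)**2)**2 = (-5*49)**2 = (-1*245)**2 = (-245)**2 = 60025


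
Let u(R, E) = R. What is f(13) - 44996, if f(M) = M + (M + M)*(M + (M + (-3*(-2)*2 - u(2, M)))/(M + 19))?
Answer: -714021/16 ≈ -44626.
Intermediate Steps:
f(M) = M + 2*M*(M + (10 + M)/(19 + M)) (f(M) = M + (M + M)*(M + (M + (-3*(-2)*2 - 1*2))/(M + 19)) = M + (2*M)*(M + (M + (6*2 - 2))/(19 + M)) = M + (2*M)*(M + (M + (12 - 2))/(19 + M)) = M + (2*M)*(M + (M + 10)/(19 + M)) = M + (2*M)*(M + (10 + M)/(19 + M)) = M + 2*M*(M + (10 + M)/(19 + M)))
f(13) - 44996 = 13*(39 + 2*13² + 41*13)/(19 + 13) - 44996 = 13*(39 + 2*169 + 533)/32 - 44996 = 13*(1/32)*(39 + 338 + 533) - 44996 = 13*(1/32)*910 - 44996 = 5915/16 - 44996 = -714021/16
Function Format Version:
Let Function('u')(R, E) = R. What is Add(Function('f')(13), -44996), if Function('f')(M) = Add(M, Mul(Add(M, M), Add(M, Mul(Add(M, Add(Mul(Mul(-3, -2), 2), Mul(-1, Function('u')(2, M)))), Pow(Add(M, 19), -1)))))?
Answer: Rational(-714021, 16) ≈ -44626.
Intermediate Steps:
Function('f')(M) = Add(M, Mul(2, M, Add(M, Mul(Pow(Add(19, M), -1), Add(10, M))))) (Function('f')(M) = Add(M, Mul(Add(M, M), Add(M, Mul(Add(M, Add(Mul(Mul(-3, -2), 2), Mul(-1, 2))), Pow(Add(M, 19), -1))))) = Add(M, Mul(Mul(2, M), Add(M, Mul(Add(M, Add(Mul(6, 2), -2)), Pow(Add(19, M), -1))))) = Add(M, Mul(Mul(2, M), Add(M, Mul(Add(M, Add(12, -2)), Pow(Add(19, M), -1))))) = Add(M, Mul(Mul(2, M), Add(M, Mul(Add(M, 10), Pow(Add(19, M), -1))))) = Add(M, Mul(Mul(2, M), Add(M, Mul(Add(10, M), Pow(Add(19, M), -1))))) = Add(M, Mul(Mul(2, M), Add(M, Mul(Pow(Add(19, M), -1), Add(10, M))))) = Add(M, Mul(2, M, Add(M, Mul(Pow(Add(19, M), -1), Add(10, M))))))
Add(Function('f')(13), -44996) = Add(Mul(13, Pow(Add(19, 13), -1), Add(39, Mul(2, Pow(13, 2)), Mul(41, 13))), -44996) = Add(Mul(13, Pow(32, -1), Add(39, Mul(2, 169), 533)), -44996) = Add(Mul(13, Rational(1, 32), Add(39, 338, 533)), -44996) = Add(Mul(13, Rational(1, 32), 910), -44996) = Add(Rational(5915, 16), -44996) = Rational(-714021, 16)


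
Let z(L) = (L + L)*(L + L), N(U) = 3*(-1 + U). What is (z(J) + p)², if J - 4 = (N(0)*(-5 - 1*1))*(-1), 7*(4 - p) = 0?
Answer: 620944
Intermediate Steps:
p = 4 (p = 4 - ⅐*0 = 4 + 0 = 4)
N(U) = -3 + 3*U
J = -14 (J = 4 + ((-3 + 3*0)*(-5 - 1*1))*(-1) = 4 + ((-3 + 0)*(-5 - 1))*(-1) = 4 - 3*(-6)*(-1) = 4 + 18*(-1) = 4 - 18 = -14)
z(L) = 4*L² (z(L) = (2*L)*(2*L) = 4*L²)
(z(J) + p)² = (4*(-14)² + 4)² = (4*196 + 4)² = (784 + 4)² = 788² = 620944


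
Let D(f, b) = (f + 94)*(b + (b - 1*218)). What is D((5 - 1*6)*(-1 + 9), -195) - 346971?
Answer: -399259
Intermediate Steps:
D(f, b) = (-218 + 2*b)*(94 + f) (D(f, b) = (94 + f)*(b + (b - 218)) = (94 + f)*(b + (-218 + b)) = (94 + f)*(-218 + 2*b) = (-218 + 2*b)*(94 + f))
D((5 - 1*6)*(-1 + 9), -195) - 346971 = (-20492 - 218*(5 - 1*6)*(-1 + 9) + 188*(-195) + 2*(-195)*((5 - 1*6)*(-1 + 9))) - 346971 = (-20492 - 218*(5 - 6)*8 - 36660 + 2*(-195)*((5 - 6)*8)) - 346971 = (-20492 - (-218)*8 - 36660 + 2*(-195)*(-1*8)) - 346971 = (-20492 - 218*(-8) - 36660 + 2*(-195)*(-8)) - 346971 = (-20492 + 1744 - 36660 + 3120) - 346971 = -52288 - 346971 = -399259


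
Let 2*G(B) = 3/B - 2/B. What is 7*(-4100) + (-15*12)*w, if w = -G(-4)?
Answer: -57445/2 ≈ -28723.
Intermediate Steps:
G(B) = 1/(2*B) (G(B) = (3/B - 2/B)/2 = 1/(2*B))
w = 1/8 (w = -1/(2*(-4)) = -(-1)/(2*4) = -1*(-1/8) = 1/8 ≈ 0.12500)
7*(-4100) + (-15*12)*w = 7*(-4100) - 15*12*(1/8) = -28700 - 180*1/8 = -28700 - 45/2 = -57445/2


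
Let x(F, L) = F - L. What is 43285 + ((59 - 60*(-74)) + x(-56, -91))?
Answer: 47819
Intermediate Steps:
43285 + ((59 - 60*(-74)) + x(-56, -91)) = 43285 + ((59 - 60*(-74)) + (-56 - 1*(-91))) = 43285 + ((59 + 4440) + (-56 + 91)) = 43285 + (4499 + 35) = 43285 + 4534 = 47819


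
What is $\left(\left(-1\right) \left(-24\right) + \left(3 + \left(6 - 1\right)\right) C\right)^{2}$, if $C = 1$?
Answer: $1024$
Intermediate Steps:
$\left(\left(-1\right) \left(-24\right) + \left(3 + \left(6 - 1\right)\right) C\right)^{2} = \left(\left(-1\right) \left(-24\right) + \left(3 + \left(6 - 1\right)\right) 1\right)^{2} = \left(24 + \left(3 + \left(6 - 1\right)\right) 1\right)^{2} = \left(24 + \left(3 + 5\right) 1\right)^{2} = \left(24 + 8 \cdot 1\right)^{2} = \left(24 + 8\right)^{2} = 32^{2} = 1024$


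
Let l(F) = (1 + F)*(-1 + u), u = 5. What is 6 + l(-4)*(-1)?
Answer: 18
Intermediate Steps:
l(F) = 4 + 4*F (l(F) = (1 + F)*(-1 + 5) = (1 + F)*4 = 4 + 4*F)
6 + l(-4)*(-1) = 6 + (4 + 4*(-4))*(-1) = 6 + (4 - 16)*(-1) = 6 - 12*(-1) = 6 + 12 = 18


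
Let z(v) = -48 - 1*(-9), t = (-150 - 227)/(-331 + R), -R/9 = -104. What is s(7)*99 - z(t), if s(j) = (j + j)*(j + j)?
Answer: 19443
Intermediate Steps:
R = 936 (R = -9*(-104) = 936)
s(j) = 4*j² (s(j) = (2*j)*(2*j) = 4*j²)
t = -377/605 (t = (-150 - 227)/(-331 + 936) = -377/605 ≈ -0.62314)
z(v) = -39 (z(v) = -48 + 9 = -39)
s(7)*99 - z(t) = (4*7²)*99 - 1*(-39) = (4*49)*99 + 39 = 196*99 + 39 = 19404 + 39 = 19443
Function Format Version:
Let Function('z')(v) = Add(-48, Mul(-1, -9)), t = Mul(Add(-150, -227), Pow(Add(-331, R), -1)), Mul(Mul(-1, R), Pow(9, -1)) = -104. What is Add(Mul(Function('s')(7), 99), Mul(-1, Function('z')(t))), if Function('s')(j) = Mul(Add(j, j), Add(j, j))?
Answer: 19443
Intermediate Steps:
R = 936 (R = Mul(-9, -104) = 936)
Function('s')(j) = Mul(4, Pow(j, 2)) (Function('s')(j) = Mul(Mul(2, j), Mul(2, j)) = Mul(4, Pow(j, 2)))
t = Rational(-377, 605) (t = Mul(Add(-150, -227), Pow(Add(-331, 936), -1)) = Mul(-377, Pow(605, -1)) = Mul(-377, Rational(1, 605)) = Rational(-377, 605) ≈ -0.62314)
Function('z')(v) = -39 (Function('z')(v) = Add(-48, 9) = -39)
Add(Mul(Function('s')(7), 99), Mul(-1, Function('z')(t))) = Add(Mul(Mul(4, Pow(7, 2)), 99), Mul(-1, -39)) = Add(Mul(Mul(4, 49), 99), 39) = Add(Mul(196, 99), 39) = Add(19404, 39) = 19443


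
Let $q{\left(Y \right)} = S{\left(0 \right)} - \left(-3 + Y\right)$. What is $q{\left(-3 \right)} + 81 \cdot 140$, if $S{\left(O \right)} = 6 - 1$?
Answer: $11351$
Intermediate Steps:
$S{\left(O \right)} = 5$
$q{\left(Y \right)} = 8 - Y$ ($q{\left(Y \right)} = 5 - \left(-3 + Y\right) = 8 - Y$)
$q{\left(-3 \right)} + 81 \cdot 140 = \left(8 - -3\right) + 81 \cdot 140 = \left(8 + 3\right) + 11340 = 11 + 11340 = 11351$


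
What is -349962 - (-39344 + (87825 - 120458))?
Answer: -277985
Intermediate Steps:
-349962 - (-39344 + (87825 - 120458)) = -349962 - (-39344 - 32633) = -349962 - 1*(-71977) = -349962 + 71977 = -277985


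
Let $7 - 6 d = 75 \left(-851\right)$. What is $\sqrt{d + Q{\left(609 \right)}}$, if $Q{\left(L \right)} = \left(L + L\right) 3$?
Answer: $\frac{\sqrt{128634}}{3} \approx 119.55$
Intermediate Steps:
$Q{\left(L \right)} = 6 L$ ($Q{\left(L \right)} = 2 L 3 = 6 L$)
$d = \frac{31916}{3}$ ($d = \frac{7}{6} - \frac{75 \left(-851\right)}{6} = \frac{7}{6} - - \frac{21275}{2} = \frac{7}{6} + \frac{21275}{2} = \frac{31916}{3} \approx 10639.0$)
$\sqrt{d + Q{\left(609 \right)}} = \sqrt{\frac{31916}{3} + 6 \cdot 609} = \sqrt{\frac{31916}{3} + 3654} = \sqrt{\frac{42878}{3}} = \frac{\sqrt{128634}}{3}$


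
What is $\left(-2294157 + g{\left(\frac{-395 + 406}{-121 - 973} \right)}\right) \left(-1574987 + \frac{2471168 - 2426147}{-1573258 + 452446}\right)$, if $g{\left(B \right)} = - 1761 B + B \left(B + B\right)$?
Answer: $\frac{100977112273530990314630}{27946419809} \approx 3.6132 \cdot 10^{12}$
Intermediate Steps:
$g{\left(B \right)} = - 1761 B + 2 B^{2}$ ($g{\left(B \right)} = - 1761 B + B 2 B = - 1761 B + 2 B^{2}$)
$\left(-2294157 + g{\left(\frac{-395 + 406}{-121 - 973} \right)}\right) \left(-1574987 + \frac{2471168 - 2426147}{-1573258 + 452446}\right) = \left(-2294157 + \frac{-395 + 406}{-121 - 973} \left(-1761 + 2 \frac{-395 + 406}{-121 - 973}\right)\right) \left(-1574987 + \frac{2471168 - 2426147}{-1573258 + 452446}\right) = \left(-2294157 + \frac{11}{-1094} \left(-1761 + 2 \frac{11}{-1094}\right)\right) \left(-1574987 + \frac{45021}{-1120812}\right) = \left(-2294157 + 11 \left(- \frac{1}{1094}\right) \left(-1761 + 2 \cdot 11 \left(- \frac{1}{1094}\right)\right)\right) \left(-1574987 + 45021 \left(- \frac{1}{1120812}\right)\right) = \left(-2294157 - \frac{11 \left(-1761 + 2 \left(- \frac{11}{1094}\right)\right)}{1094}\right) \left(-1574987 - \frac{15007}{373604}\right) = \left(-2294157 - \frac{11 \left(-1761 - \frac{11}{547}\right)}{1094}\right) \left(- \frac{588421458155}{373604}\right) = \left(-2294157 - - \frac{5298029}{299209}\right) \left(- \frac{588421458155}{373604}\right) = \left(-2294157 + \frac{5298029}{299209}\right) \left(- \frac{588421458155}{373604}\right) = \left(- \frac{686427123784}{299209}\right) \left(- \frac{588421458155}{373604}\right) = \frac{100977112273530990314630}{27946419809}$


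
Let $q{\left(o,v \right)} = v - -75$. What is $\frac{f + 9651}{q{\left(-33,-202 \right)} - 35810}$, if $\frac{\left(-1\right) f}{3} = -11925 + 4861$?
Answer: $- \frac{3427}{3993} \approx -0.85825$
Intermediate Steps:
$q{\left(o,v \right)} = 75 + v$ ($q{\left(o,v \right)} = v + 75 = 75 + v$)
$f = 21192$ ($f = - 3 \left(-11925 + 4861\right) = \left(-3\right) \left(-7064\right) = 21192$)
$\frac{f + 9651}{q{\left(-33,-202 \right)} - 35810} = \frac{21192 + 9651}{\left(75 - 202\right) - 35810} = \frac{30843}{-127 - 35810} = \frac{30843}{-35937} = 30843 \left(- \frac{1}{35937}\right) = - \frac{3427}{3993}$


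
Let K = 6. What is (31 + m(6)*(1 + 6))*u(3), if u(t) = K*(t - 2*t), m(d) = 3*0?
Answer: -558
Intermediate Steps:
m(d) = 0
u(t) = -6*t (u(t) = 6*(t - 2*t) = 6*(-t) = -6*t)
(31 + m(6)*(1 + 6))*u(3) = (31 + 0*(1 + 6))*(-6*3) = (31 + 0*7)*(-18) = (31 + 0)*(-18) = 31*(-18) = -558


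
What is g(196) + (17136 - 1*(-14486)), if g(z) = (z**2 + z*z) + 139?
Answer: 108593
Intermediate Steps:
g(z) = 139 + 2*z**2 (g(z) = (z**2 + z**2) + 139 = 2*z**2 + 139 = 139 + 2*z**2)
g(196) + (17136 - 1*(-14486)) = (139 + 2*196**2) + (17136 - 1*(-14486)) = (139 + 2*38416) + (17136 + 14486) = (139 + 76832) + 31622 = 76971 + 31622 = 108593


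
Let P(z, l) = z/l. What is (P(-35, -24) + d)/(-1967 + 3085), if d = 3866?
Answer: 92819/26832 ≈ 3.4593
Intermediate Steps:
(P(-35, -24) + d)/(-1967 + 3085) = (-35/(-24) + 3866)/(-1967 + 3085) = (-35*(-1/24) + 3866)/1118 = (35/24 + 3866)*(1/1118) = (92819/24)*(1/1118) = 92819/26832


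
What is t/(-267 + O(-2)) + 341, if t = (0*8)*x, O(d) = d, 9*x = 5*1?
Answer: 341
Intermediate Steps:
x = 5/9 (x = (5*1)/9 = (⅑)*5 = 5/9 ≈ 0.55556)
t = 0 (t = (0*8)*(5/9) = 0*(5/9) = 0)
t/(-267 + O(-2)) + 341 = 0/(-267 - 2) + 341 = 0/(-269) + 341 = -1/269*0 + 341 = 0 + 341 = 341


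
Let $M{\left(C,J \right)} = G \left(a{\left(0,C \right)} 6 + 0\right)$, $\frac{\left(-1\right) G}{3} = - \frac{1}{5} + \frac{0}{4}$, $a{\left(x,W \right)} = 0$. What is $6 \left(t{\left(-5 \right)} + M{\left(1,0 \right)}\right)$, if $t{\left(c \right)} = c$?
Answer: $-30$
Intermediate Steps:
$G = \frac{3}{5}$ ($G = - 3 \left(- \frac{1}{5} + \frac{0}{4}\right) = - 3 \left(\left(-1\right) \frac{1}{5} + 0 \cdot \frac{1}{4}\right) = - 3 \left(- \frac{1}{5} + 0\right) = \left(-3\right) \left(- \frac{1}{5}\right) = \frac{3}{5} \approx 0.6$)
$M{\left(C,J \right)} = 0$ ($M{\left(C,J \right)} = \frac{3 \left(0 \cdot 6 + 0\right)}{5} = \frac{3 \left(0 + 0\right)}{5} = \frac{3}{5} \cdot 0 = 0$)
$6 \left(t{\left(-5 \right)} + M{\left(1,0 \right)}\right) = 6 \left(-5 + 0\right) = 6 \left(-5\right) = -30$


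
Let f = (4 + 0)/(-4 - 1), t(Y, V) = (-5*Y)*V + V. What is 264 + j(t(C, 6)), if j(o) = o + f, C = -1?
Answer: 1496/5 ≈ 299.20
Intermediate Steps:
t(Y, V) = V - 5*V*Y (t(Y, V) = -5*V*Y + V = V - 5*V*Y)
f = -4/5 (f = 4/(-5) = 4*(-1/5) = -4/5 ≈ -0.80000)
j(o) = -4/5 + o (j(o) = o - 4/5 = -4/5 + o)
264 + j(t(C, 6)) = 264 + (-4/5 + 6*(1 - 5*(-1))) = 264 + (-4/5 + 6*(1 + 5)) = 264 + (-4/5 + 6*6) = 264 + (-4/5 + 36) = 264 + 176/5 = 1496/5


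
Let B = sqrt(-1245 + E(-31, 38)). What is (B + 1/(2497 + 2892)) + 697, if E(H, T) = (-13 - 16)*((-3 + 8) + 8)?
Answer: 3756134/5389 + I*sqrt(1622) ≈ 697.0 + 40.274*I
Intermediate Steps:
E(H, T) = -377 (E(H, T) = -29*(5 + 8) = -29*13 = -377)
B = I*sqrt(1622) (B = sqrt(-1245 - 377) = sqrt(-1622) = I*sqrt(1622) ≈ 40.274*I)
(B + 1/(2497 + 2892)) + 697 = (I*sqrt(1622) + 1/(2497 + 2892)) + 697 = (I*sqrt(1622) + 1/5389) + 697 = (1/5389 + I*sqrt(1622)) + 697 = 3756134/5389 + I*sqrt(1622)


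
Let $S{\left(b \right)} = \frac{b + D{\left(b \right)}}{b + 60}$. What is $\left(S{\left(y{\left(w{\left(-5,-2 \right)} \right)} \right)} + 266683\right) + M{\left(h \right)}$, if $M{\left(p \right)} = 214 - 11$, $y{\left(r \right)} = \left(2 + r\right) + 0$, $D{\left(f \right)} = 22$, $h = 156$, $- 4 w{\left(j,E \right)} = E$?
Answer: $\frac{33360799}{125} \approx 2.6689 \cdot 10^{5}$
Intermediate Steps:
$w{\left(j,E \right)} = - \frac{E}{4}$
$y{\left(r \right)} = 2 + r$
$M{\left(p \right)} = 203$ ($M{\left(p \right)} = 214 - 11 = 203$)
$S{\left(b \right)} = \frac{22 + b}{60 + b}$ ($S{\left(b \right)} = \frac{b + 22}{b + 60} = \frac{22 + b}{60 + b}$)
$\left(S{\left(y{\left(w{\left(-5,-2 \right)} \right)} \right)} + 266683\right) + M{\left(h \right)} = \left(\frac{22 + \left(2 - - \frac{1}{2}\right)}{60 + \left(2 - - \frac{1}{2}\right)} + 266683\right) + 203 = \left(\frac{22 + \left(2 + \frac{1}{2}\right)}{60 + \left(2 + \frac{1}{2}\right)} + 266683\right) + 203 = \left(\frac{22 + \frac{5}{2}}{60 + \frac{5}{2}} + 266683\right) + 203 = \left(\frac{1}{\frac{125}{2}} \cdot \frac{49}{2} + 266683\right) + 203 = \left(\frac{2}{125} \cdot \frac{49}{2} + 266683\right) + 203 = \left(\frac{49}{125} + 266683\right) + 203 = \frac{33335424}{125} + 203 = \frac{33360799}{125}$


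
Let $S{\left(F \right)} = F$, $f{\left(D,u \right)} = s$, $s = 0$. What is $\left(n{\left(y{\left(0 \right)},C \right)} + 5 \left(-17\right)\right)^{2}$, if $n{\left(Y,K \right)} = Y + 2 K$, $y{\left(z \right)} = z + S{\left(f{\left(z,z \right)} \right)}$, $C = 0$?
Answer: $7225$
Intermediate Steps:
$f{\left(D,u \right)} = 0$
$y{\left(z \right)} = z$ ($y{\left(z \right)} = z + 0 = z$)
$\left(n{\left(y{\left(0 \right)},C \right)} + 5 \left(-17\right)\right)^{2} = \left(\left(0 + 2 \cdot 0\right) + 5 \left(-17\right)\right)^{2} = \left(\left(0 + 0\right) - 85\right)^{2} = \left(0 - 85\right)^{2} = \left(-85\right)^{2} = 7225$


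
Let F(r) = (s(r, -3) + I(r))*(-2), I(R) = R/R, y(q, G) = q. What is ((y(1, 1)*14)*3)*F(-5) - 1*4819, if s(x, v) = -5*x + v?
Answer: -6751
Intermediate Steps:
I(R) = 1
s(x, v) = v - 5*x
F(r) = 4 + 10*r (F(r) = ((-3 - 5*r) + 1)*(-2) = (-2 - 5*r)*(-2) = 4 + 10*r)
((y(1, 1)*14)*3)*F(-5) - 1*4819 = ((1*14)*3)*(4 + 10*(-5)) - 1*4819 = (14*3)*(4 - 50) - 4819 = 42*(-46) - 4819 = -1932 - 4819 = -6751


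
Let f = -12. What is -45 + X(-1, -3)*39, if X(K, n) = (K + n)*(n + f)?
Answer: 2295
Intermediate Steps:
X(K, n) = (-12 + n)*(K + n) (X(K, n) = (K + n)*(n - 12) = (K + n)*(-12 + n) = (-12 + n)*(K + n))
-45 + X(-1, -3)*39 = -45 + ((-3)**2 - 12*(-1) - 12*(-3) - 1*(-3))*39 = -45 + (9 + 12 + 36 + 3)*39 = -45 + 60*39 = -45 + 2340 = 2295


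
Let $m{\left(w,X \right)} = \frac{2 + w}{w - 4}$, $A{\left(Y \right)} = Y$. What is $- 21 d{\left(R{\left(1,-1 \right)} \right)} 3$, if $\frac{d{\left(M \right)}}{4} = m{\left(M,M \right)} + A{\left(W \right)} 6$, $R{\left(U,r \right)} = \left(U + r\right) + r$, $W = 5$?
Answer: $- \frac{37548}{5} \approx -7509.6$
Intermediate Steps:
$R{\left(U,r \right)} = U + 2 r$
$m{\left(w,X \right)} = \frac{2 + w}{-4 + w}$
$d{\left(M \right)} = 120 + \frac{4 \left(2 + M\right)}{-4 + M}$ ($d{\left(M \right)} = 4 \left(\frac{2 + M}{-4 + M} + 5 \cdot 6\right) = 4 \left(\frac{2 + M}{-4 + M} + 30\right) = 4 \left(30 + \frac{2 + M}{-4 + M}\right) = 120 + \frac{4 \left(2 + M\right)}{-4 + M}$)
$- 21 d{\left(R{\left(1,-1 \right)} \right)} 3 = - 21 \frac{4 \left(-118 + 31 \left(1 + 2 \left(-1\right)\right)\right)}{-4 + \left(1 + 2 \left(-1\right)\right)} 3 = - 21 \frac{4 \left(-118 + 31 \left(1 - 2\right)\right)}{-4 + \left(1 - 2\right)} 3 = - 21 \frac{4 \left(-118 + 31 \left(-1\right)\right)}{-4 - 1} \cdot 3 = - 21 \frac{4 \left(-118 - 31\right)}{-5} \cdot 3 = - 21 \cdot 4 \left(- \frac{1}{5}\right) \left(-149\right) 3 = \left(-21\right) \frac{596}{5} \cdot 3 = \left(- \frac{12516}{5}\right) 3 = - \frac{37548}{5}$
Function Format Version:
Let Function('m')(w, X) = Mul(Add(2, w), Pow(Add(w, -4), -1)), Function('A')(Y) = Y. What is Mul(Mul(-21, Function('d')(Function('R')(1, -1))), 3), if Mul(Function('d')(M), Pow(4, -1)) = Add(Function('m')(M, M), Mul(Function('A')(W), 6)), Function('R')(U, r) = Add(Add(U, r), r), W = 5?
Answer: Rational(-37548, 5) ≈ -7509.6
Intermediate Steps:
Function('R')(U, r) = Add(U, Mul(2, r))
Function('m')(w, X) = Mul(Pow(Add(-4, w), -1), Add(2, w)) (Function('m')(w, X) = Mul(Add(2, w), Pow(Add(-4, w), -1)) = Mul(Pow(Add(-4, w), -1), Add(2, w)))
Function('d')(M) = Add(120, Mul(4, Pow(Add(-4, M), -1), Add(2, M))) (Function('d')(M) = Mul(4, Add(Mul(Pow(Add(-4, M), -1), Add(2, M)), Mul(5, 6))) = Mul(4, Add(Mul(Pow(Add(-4, M), -1), Add(2, M)), 30)) = Mul(4, Add(30, Mul(Pow(Add(-4, M), -1), Add(2, M)))) = Add(120, Mul(4, Pow(Add(-4, M), -1), Add(2, M))))
Mul(Mul(-21, Function('d')(Function('R')(1, -1))), 3) = Mul(Mul(-21, Mul(4, Pow(Add(-4, Add(1, Mul(2, -1))), -1), Add(-118, Mul(31, Add(1, Mul(2, -1)))))), 3) = Mul(Mul(-21, Mul(4, Pow(Add(-4, Add(1, -2)), -1), Add(-118, Mul(31, Add(1, -2))))), 3) = Mul(Mul(-21, Mul(4, Pow(Add(-4, -1), -1), Add(-118, Mul(31, -1)))), 3) = Mul(Mul(-21, Mul(4, Pow(-5, -1), Add(-118, -31))), 3) = Mul(Mul(-21, Mul(4, Rational(-1, 5), -149)), 3) = Mul(Mul(-21, Rational(596, 5)), 3) = Mul(Rational(-12516, 5), 3) = Rational(-37548, 5)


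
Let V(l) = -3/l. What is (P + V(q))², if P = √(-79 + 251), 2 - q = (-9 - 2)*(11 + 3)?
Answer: 465089/2704 - √43/13 ≈ 171.50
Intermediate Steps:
q = 156 (q = 2 - (-9 - 2)*(11 + 3) = 2 - (-11)*14 = 2 - 1*(-154) = 2 + 154 = 156)
P = 2*√43 (P = √172 = 2*√43 ≈ 13.115)
(P + V(q))² = (2*√43 - 3/156)² = (2*√43 - 3*1/156)² = (2*√43 - 1/52)² = (-1/52 + 2*√43)²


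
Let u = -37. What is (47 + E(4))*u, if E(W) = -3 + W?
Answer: -1776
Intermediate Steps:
(47 + E(4))*u = (47 + (-3 + 4))*(-37) = (47 + 1)*(-37) = 48*(-37) = -1776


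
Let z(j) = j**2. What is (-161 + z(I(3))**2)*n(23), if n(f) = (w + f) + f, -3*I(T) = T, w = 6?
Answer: -8320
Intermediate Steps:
I(T) = -T/3
n(f) = 6 + 2*f (n(f) = (6 + f) + f = 6 + 2*f)
(-161 + z(I(3))**2)*n(23) = (-161 + ((-1/3*3)**2)**2)*(6 + 2*23) = (-161 + ((-1)**2)**2)*(6 + 46) = (-161 + 1**2)*52 = (-161 + 1)*52 = -160*52 = -8320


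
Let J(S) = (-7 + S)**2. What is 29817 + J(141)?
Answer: 47773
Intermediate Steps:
29817 + J(141) = 29817 + (-7 + 141)**2 = 29817 + 134**2 = 29817 + 17956 = 47773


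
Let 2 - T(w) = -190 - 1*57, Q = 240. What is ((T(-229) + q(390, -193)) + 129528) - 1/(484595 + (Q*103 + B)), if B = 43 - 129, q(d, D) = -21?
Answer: 66075518123/509229 ≈ 1.2976e+5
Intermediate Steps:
B = -86
T(w) = 249 (T(w) = 2 - (-190 - 1*57) = 2 - (-190 - 57) = 2 - 1*(-247) = 2 + 247 = 249)
((T(-229) + q(390, -193)) + 129528) - 1/(484595 + (Q*103 + B)) = ((249 - 21) + 129528) - 1/(484595 + (240*103 - 86)) = (228 + 129528) - 1/(484595 + (24720 - 86)) = 129756 - 1/(484595 + 24634) = 129756 - 1/509229 = 66075518123/509229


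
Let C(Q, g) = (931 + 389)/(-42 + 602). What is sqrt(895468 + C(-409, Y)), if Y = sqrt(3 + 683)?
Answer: sqrt(175512190)/14 ≈ 946.29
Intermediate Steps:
Y = 7*sqrt(14) (Y = sqrt(686) = 7*sqrt(14) ≈ 26.192)
C(Q, g) = 33/14 (C(Q, g) = 1320/560 = 1320*(1/560) = 33/14)
sqrt(895468 + C(-409, Y)) = sqrt(895468 + 33/14) = sqrt(12536585/14) = sqrt(175512190)/14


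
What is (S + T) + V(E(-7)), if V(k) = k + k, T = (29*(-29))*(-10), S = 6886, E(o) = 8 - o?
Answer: 15326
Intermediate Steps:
T = 8410 (T = -841*(-10) = 8410)
V(k) = 2*k
(S + T) + V(E(-7)) = (6886 + 8410) + 2*(8 - 1*(-7)) = 15296 + 2*(8 + 7) = 15296 + 2*15 = 15296 + 30 = 15326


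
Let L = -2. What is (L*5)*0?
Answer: 0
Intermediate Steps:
(L*5)*0 = -2*5*0 = -10*0 = 0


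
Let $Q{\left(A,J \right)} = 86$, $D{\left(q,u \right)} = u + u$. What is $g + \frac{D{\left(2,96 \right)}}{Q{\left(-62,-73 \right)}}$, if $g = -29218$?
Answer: $- \frac{1256278}{43} \approx -29216.0$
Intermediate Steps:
$D{\left(q,u \right)} = 2 u$
$g + \frac{D{\left(2,96 \right)}}{Q{\left(-62,-73 \right)}} = -29218 + \frac{2 \cdot 96}{86} = -29218 + 192 \cdot \frac{1}{86} = -29218 + \frac{96}{43} = - \frac{1256278}{43}$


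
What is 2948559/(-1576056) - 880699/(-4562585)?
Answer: -4021673373957/2396963154920 ≈ -1.6778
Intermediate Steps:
2948559/(-1576056) - 880699/(-4562585) = 2948559*(-1/1576056) - 880699*(-1/4562585) = -982853/525352 + 880699/4562585 = -4021673373957/2396963154920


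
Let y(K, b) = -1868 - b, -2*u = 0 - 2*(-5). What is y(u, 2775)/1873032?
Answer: -4643/1873032 ≈ -0.0024789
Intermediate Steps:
u = -5 (u = -(0 - 2*(-5))/2 = -(0 + 10)/2 = -½*10 = -5)
y(u, 2775)/1873032 = (-1868 - 1*2775)/1873032 = (-1868 - 2775)*(1/1873032) = -4643*1/1873032 = -4643/1873032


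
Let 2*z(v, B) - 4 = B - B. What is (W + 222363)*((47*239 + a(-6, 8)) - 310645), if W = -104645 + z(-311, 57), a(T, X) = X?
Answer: -35245838880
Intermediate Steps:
z(v, B) = 2 (z(v, B) = 2 + (B - B)/2 = 2 + (1/2)*0 = 2 + 0 = 2)
W = -104643 (W = -104645 + 2 = -104643)
(W + 222363)*((47*239 + a(-6, 8)) - 310645) = (-104643 + 222363)*((47*239 + 8) - 310645) = 117720*((11233 + 8) - 310645) = 117720*(11241 - 310645) = 117720*(-299404) = -35245838880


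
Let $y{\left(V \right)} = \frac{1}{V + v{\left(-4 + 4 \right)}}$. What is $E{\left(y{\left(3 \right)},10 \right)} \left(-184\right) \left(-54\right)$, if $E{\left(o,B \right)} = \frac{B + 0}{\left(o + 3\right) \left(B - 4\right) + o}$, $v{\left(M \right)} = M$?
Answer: $\frac{298080}{61} \approx 4886.6$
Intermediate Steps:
$y{\left(V \right)} = \frac{1}{V}$ ($y{\left(V \right)} = \frac{1}{V + \left(-4 + 4\right)} = \frac{1}{V + 0} = \frac{1}{V}$)
$E{\left(o,B \right)} = \frac{B}{o + \left(-4 + B\right) \left(3 + o\right)}$ ($E{\left(o,B \right)} = \frac{B}{\left(3 + o\right) \left(-4 + B\right) + o} = \frac{B}{\left(-4 + B\right) \left(3 + o\right) + o} = \frac{B}{o + \left(-4 + B\right) \left(3 + o\right)}$)
$E{\left(y{\left(3 \right)},10 \right)} \left(-184\right) \left(-54\right) = \frac{10}{-12 - \frac{3}{3} + 3 \cdot 10 + \frac{10}{3}} \left(-184\right) \left(-54\right) = \frac{10}{-12 - 1 + 30 + 10 \cdot \frac{1}{3}} \left(-184\right) \left(-54\right) = \frac{10}{-12 - 1 + 30 + \frac{10}{3}} \left(-184\right) \left(-54\right) = \frac{10}{\frac{61}{3}} \left(-184\right) \left(-54\right) = 10 \cdot \frac{3}{61} \left(-184\right) \left(-54\right) = \frac{30}{61} \left(-184\right) \left(-54\right) = \left(- \frac{5520}{61}\right) \left(-54\right) = \frac{298080}{61}$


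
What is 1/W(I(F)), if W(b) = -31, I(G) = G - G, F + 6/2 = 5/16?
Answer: -1/31 ≈ -0.032258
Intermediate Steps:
F = -43/16 (F = -3 + 5/16 = -43/16 ≈ -2.6875)
I(G) = 0
1/W(I(F)) = 1/(-31) = -1/31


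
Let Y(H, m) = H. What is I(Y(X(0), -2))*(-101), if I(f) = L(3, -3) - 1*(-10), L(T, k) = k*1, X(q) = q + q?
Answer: -707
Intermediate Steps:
X(q) = 2*q
L(T, k) = k
I(f) = 7 (I(f) = -3 - 1*(-10) = -3 + 10 = 7)
I(Y(X(0), -2))*(-101) = 7*(-101) = -707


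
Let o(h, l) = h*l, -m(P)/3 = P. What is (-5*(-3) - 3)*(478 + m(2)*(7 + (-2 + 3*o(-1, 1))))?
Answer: 5592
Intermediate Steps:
m(P) = -3*P
(-5*(-3) - 3)*(478 + m(2)*(7 + (-2 + 3*o(-1, 1)))) = (-5*(-3) - 3)*(478 + (-3*2)*(7 + (-2 + 3*(-1*1)))) = (15 - 3)*(478 - 6*(7 + (-2 + 3*(-1)))) = 12*(478 - 6*(7 + (-2 - 3))) = 12*(478 - 6*(7 - 5)) = 12*(478 - 6*2) = 12*(478 - 12) = 12*466 = 5592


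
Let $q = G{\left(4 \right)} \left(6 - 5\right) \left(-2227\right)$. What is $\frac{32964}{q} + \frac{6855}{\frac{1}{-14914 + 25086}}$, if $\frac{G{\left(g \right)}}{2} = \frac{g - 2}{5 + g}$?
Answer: $\frac{155286542451}{2227} \approx 6.9729 \cdot 10^{7}$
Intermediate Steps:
$G{\left(g \right)} = \frac{2 \left(-2 + g\right)}{5 + g}$ ($G{\left(g \right)} = 2 \frac{g - 2}{5 + g} = 2 \frac{-2 + g}{5 + g} = \frac{2 \left(-2 + g\right)}{5 + g}$)
$q = - \frac{8908}{9}$ ($q = \frac{2 \left(-2 + 4\right)}{5 + 4} \left(6 - 5\right) \left(-2227\right) = 2 \cdot \frac{1}{9} \cdot 2 \cdot 1 \left(-2227\right) = \frac{4}{9} \cdot 1 \left(-2227\right) = \frac{4}{9} \left(-2227\right) = - \frac{8908}{9} \approx -989.78$)
$\frac{32964}{q} + \frac{6855}{\frac{1}{-14914 + 25086}} = \frac{32964}{- \frac{8908}{9}} + \frac{6855}{\frac{1}{-14914 + 25086}} = 32964 \left(- \frac{9}{8908}\right) + \frac{6855}{\frac{1}{10172}} = - \frac{74169}{2227} + 6855 \frac{1}{\frac{1}{10172}} = - \frac{74169}{2227} + 6855 \cdot 10172 = - \frac{74169}{2227} + 69729060 = \frac{155286542451}{2227}$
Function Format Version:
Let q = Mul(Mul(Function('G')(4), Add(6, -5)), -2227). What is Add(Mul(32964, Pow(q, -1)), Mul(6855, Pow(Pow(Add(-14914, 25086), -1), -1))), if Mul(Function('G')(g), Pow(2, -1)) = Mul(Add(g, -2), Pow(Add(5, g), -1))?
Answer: Rational(155286542451, 2227) ≈ 6.9729e+7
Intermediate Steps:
Function('G')(g) = Mul(2, Pow(Add(5, g), -1), Add(-2, g)) (Function('G')(g) = Mul(2, Mul(Add(g, -2), Pow(Add(5, g), -1))) = Mul(2, Mul(Add(-2, g), Pow(Add(5, g), -1))) = Mul(2, Mul(Pow(Add(5, g), -1), Add(-2, g))) = Mul(2, Pow(Add(5, g), -1), Add(-2, g)))
q = Rational(-8908, 9) (q = Mul(Mul(Mul(2, Pow(Add(5, 4), -1), Add(-2, 4)), Add(6, -5)), -2227) = Mul(Mul(Mul(2, Pow(9, -1), 2), 1), -2227) = Mul(Mul(Mul(2, Rational(1, 9), 2), 1), -2227) = Mul(Mul(Rational(4, 9), 1), -2227) = Mul(Rational(4, 9), -2227) = Rational(-8908, 9) ≈ -989.78)
Add(Mul(32964, Pow(q, -1)), Mul(6855, Pow(Pow(Add(-14914, 25086), -1), -1))) = Add(Mul(32964, Pow(Rational(-8908, 9), -1)), Mul(6855, Pow(Pow(Add(-14914, 25086), -1), -1))) = Add(Mul(32964, Rational(-9, 8908)), Mul(6855, Pow(Pow(10172, -1), -1))) = Add(Rational(-74169, 2227), Mul(6855, Pow(Rational(1, 10172), -1))) = Add(Rational(-74169, 2227), Mul(6855, 10172)) = Add(Rational(-74169, 2227), 69729060) = Rational(155286542451, 2227)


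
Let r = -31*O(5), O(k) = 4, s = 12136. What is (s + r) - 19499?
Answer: -7487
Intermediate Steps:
r = -124 (r = -31*4 = -124)
(s + r) - 19499 = (12136 - 124) - 19499 = 12012 - 19499 = -7487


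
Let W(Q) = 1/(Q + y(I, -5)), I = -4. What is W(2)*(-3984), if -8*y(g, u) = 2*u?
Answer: -15936/13 ≈ -1225.8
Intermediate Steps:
y(g, u) = -u/4
W(Q) = 1/(5/4 + Q) (W(Q) = 1/(Q - ¼*(-5)) = 1/(Q + 5/4) = 1/(5/4 + Q))
W(2)*(-3984) = (4/(5 + 4*2))*(-3984) = (4/(5 + 8))*(-3984) = (4/13)*(-3984) = -15936/13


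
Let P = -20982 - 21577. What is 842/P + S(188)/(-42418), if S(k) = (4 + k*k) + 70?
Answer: -771535309/902633831 ≈ -0.85476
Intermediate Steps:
P = -42559
S(k) = 74 + k² (S(k) = (4 + k²) + 70 = 74 + k²)
842/P + S(188)/(-42418) = 842/(-42559) + (74 + 188²)/(-42418) = 842*(-1/42559) + (74 + 35344)*(-1/42418) = -842/42559 + 35418*(-1/42418) = -842/42559 - 17709/21209 = -771535309/902633831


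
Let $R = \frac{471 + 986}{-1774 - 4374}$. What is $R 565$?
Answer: $- \frac{823205}{6148} \approx -133.9$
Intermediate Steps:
$R = - \frac{1457}{6148}$ ($R = \frac{1457}{-6148} = 1457 \left(- \frac{1}{6148}\right) = - \frac{1457}{6148} \approx -0.23699$)
$R 565 = \left(- \frac{1457}{6148}\right) 565 = - \frac{823205}{6148}$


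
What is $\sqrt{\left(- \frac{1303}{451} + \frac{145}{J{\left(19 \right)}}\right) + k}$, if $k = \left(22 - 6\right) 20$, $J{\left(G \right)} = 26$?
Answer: $\frac{\sqrt{44369272662}}{11726} \approx 17.964$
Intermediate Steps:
$k = 320$ ($k = 16 \cdot 20 = 320$)
$\sqrt{\left(- \frac{1303}{451} + \frac{145}{J{\left(19 \right)}}\right) + k} = \sqrt{\left(- \frac{1303}{451} + \frac{145}{26}\right) + 320} = \sqrt{\frac{31517}{11726} + 320} = \sqrt{\frac{3783837}{11726}} = \frac{\sqrt{44369272662}}{11726}$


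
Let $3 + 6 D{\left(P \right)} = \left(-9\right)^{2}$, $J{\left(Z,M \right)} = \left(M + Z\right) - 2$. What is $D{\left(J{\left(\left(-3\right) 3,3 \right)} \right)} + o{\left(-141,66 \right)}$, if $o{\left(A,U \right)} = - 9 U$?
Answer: $-581$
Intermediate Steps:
$J{\left(Z,M \right)} = -2 + M + Z$
$D{\left(P \right)} = 13$ ($D{\left(P \right)} = - \frac{1}{2} + \frac{\left(-9\right)^{2}}{6} = - \frac{1}{2} + \frac{1}{6} \cdot 81 = - \frac{1}{2} + \frac{27}{2} = 13$)
$D{\left(J{\left(\left(-3\right) 3,3 \right)} \right)} + o{\left(-141,66 \right)} = 13 - 594 = -581$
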